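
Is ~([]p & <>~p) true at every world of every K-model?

Tableau for the negation []p & <>~p:
1. []p & <>~p, 0
2. []p, 0   [&-rule on 1]
3. <>~p, 0   [&-rule on 1]
4. ~p, 1   [<>-rule on 3: fresh world 1, 0R1]
5. p, 1   [[]-rule on 2 via 0R1]
Accessibility: 0R1
Branch closes: p and ~p both at 1.
Every branch of the negation's tableau closes; the branch above is one of them.

Valid in K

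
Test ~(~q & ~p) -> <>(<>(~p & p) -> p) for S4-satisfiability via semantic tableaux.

1. ~(~q & ~p) -> <>(<>(~p & p) -> p), w0
2. <>(<>(~p & p) -> p), w0
3. <>(~p & p) -> p, w1
4. p, w1
Accessibility: w0Rw0, w0Rw1, w1Rw1

Satisfiable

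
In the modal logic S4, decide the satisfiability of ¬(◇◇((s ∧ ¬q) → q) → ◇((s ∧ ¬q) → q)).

Unsatisfiable (every branch closes)

1. ¬(◇◇((s ∧ ¬q) → q) → ◇((s ∧ ¬q) → q)), w0
2. ◇◇((s ∧ ¬q) → q), w0
3. ¬◇((s ∧ ¬q) → q), w0
4. ¬((s ∧ ¬q) → q), w0
5. s ∧ ¬q, w0
6. ¬q, w0
7. s, w0
8. ◇((s ∧ ¬q) → q), w1
9. ¬((s ∧ ¬q) → q), w1
10. s ∧ ¬q, w1
11. ¬q, w1
12. s, w1
13. (s ∧ ¬q) → q, w2
14. ¬((s ∧ ¬q) → q), w2
15. s ∧ ¬q, w2
16. ¬q, w2
17. s, w2
18. ¬(s ∧ ¬q), w2
19. q, w2
Accessibility: w0Rw0, w0Rw1, w0Rw2, w1Rw1, w1Rw2, w2Rw2
Branch closes: q and ¬q both at w2.
(One branch shown.) All branches close.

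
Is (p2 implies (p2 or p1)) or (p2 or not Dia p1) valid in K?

Tableau for the negation not ((p2 implies (p2 or p1)) or (p2 or not Dia p1)):
1. not ((p2 implies (p2 or p1)) or (p2 or not Dia p1)), u
2. not (p2 implies (p2 or p1)), u
3. not (p2 or not Dia p1), u
4. p2, u
5. not (p2 or p1), u
6. not p2, u
7. Dia p1, u
Branch closes: p2 and not p2 both at u.
All branches of the negation close; one closing branch shown above.

Valid in K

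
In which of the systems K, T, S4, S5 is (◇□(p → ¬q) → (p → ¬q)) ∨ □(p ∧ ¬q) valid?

S5

S5-tableau for the negation ¬((◇□(p → ¬q) → (p → ¬q)) ∨ □(p ∧ ¬q)):
1. ¬((◇□(p → ¬q) → (p → ¬q)) ∨ □(p ∧ ¬q)), 0
2. ¬(◇□(p → ¬q) → (p → ¬q)), 0
3. ¬□(p ∧ ¬q), 0
4. ◇□(p → ¬q), 0
5. ¬(p → ¬q), 0
6. p, 0
7. q, 0
8. ¬(p ∧ ¬q), 1
9. q, 1
10. □(p → ¬q), 2
11. p → ¬q, 0
12. p → ¬q, 1
13. p → ¬q, 2
14. ¬q, 0
Accessibility: 0R0, 0R1, 0R2, 1R0, 1R1, 1R2, 2R0, 2R1, 2R2
Branch closes: q and ¬q both at 0.
Every branch closes (one shown): valid in S5.
S4-tableau for the negation ¬((◇□(p → ¬q) → (p → ¬q)) ∨ □(p ∧ ¬q)):
1. ¬((◇□(p → ¬q) → (p → ¬q)) ∨ □(p ∧ ¬q)), 0
2. ¬(◇□(p → ¬q) → (p → ¬q)), 0
3. ¬□(p ∧ ¬q), 0
4. ◇□(p → ¬q), 0
5. ¬(p → ¬q), 0
6. p, 0
7. q, 0
8. ¬(p ∧ ¬q), 1
9. q, 1
10. □(p → ¬q), 2
11. p → ¬q, 2
12. ¬q, 2
Accessibility: 0R0, 0R1, 0R2, 1R1, 2R2
Complete open branch: countermodel on an S4-frame, so not valid in S4, nor in K, T (the same frame is also a K-frame and a T-frame).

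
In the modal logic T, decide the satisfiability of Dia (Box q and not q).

1. Dia (Box q and not q), 0
2. Box q and not q, 1   [Dia-rule on 1: fresh world 1, 0R1]
3. Box q, 1   [and-rule on 2]
4. not q, 1   [and-rule on 2]
5. q, 1   [Box-rule on 3 via 1R1]
Accessibility: 0R0, 0R1, 1R1
Branch closes: q and not q both at 1.
All branches of the tableau close; one closing branch shown above.

Unsatisfiable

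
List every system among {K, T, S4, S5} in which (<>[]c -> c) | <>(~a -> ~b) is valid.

S5

S4-tableau for the negation ~((<>[]c -> c) | <>(~a -> ~b)):
1. ~((<>[]c -> c) | <>(~a -> ~b)), u
2. ~(<>[]c -> c), u
3. ~<>(~a -> ~b), u
4. <>[]c, u
5. ~c, u
6. ~(~a -> ~b), u
7. ~a, u
8. b, u
9. []c, v
10. ~(~a -> ~b), v
11. ~a, v
12. b, v
13. c, v
Accessibility: uRu, uRv, vRv
Complete open branch: countermodel on an S4-frame, so not valid in S4, nor in K, T (the same frame is also a K-frame and a T-frame).
S5-tableau for the negation ~((<>[]c -> c) | <>(~a -> ~b)):
1. ~((<>[]c -> c) | <>(~a -> ~b)), u
2. ~(<>[]c -> c), u
3. ~<>(~a -> ~b), u
4. <>[]c, u
5. ~c, u
6. ~(~a -> ~b), u
7. ~a, u
8. b, u
9. []c, v
10. ~(~a -> ~b), v
11. ~a, v
12. b, v
13. c, u
Accessibility: uRu, uRv, vRu, vRv
Branch closes: c and ~c both at u.
Every branch closes (one shown): valid in S5.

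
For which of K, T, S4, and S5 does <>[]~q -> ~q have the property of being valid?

S5

S5-tableau for the negation ~(<>[]~q -> ~q):
1. ~(<>[]~q -> ~q), u
2. <>[]~q, u   [~->-rule on 1]
3. q, u   [~->-rule on 1]
4. []~q, v   [<>-rule on 2: fresh world v, uRv]
5. ~q, u   [[]-rule on 4 via vRu]
Accessibility: uRu, uRv, vRu, vRv
Branch closes: q and ~q both at u.
Every branch closes (one shown): valid in S5.
S4-tableau for the negation ~(<>[]~q -> ~q):
1. ~(<>[]~q -> ~q), u
2. <>[]~q, u   [~->-rule on 1]
3. q, u   [~->-rule on 1]
4. []~q, v   [<>-rule on 2: fresh world v, uRv]
5. ~q, v   [[]-rule on 4 via vRv]
Accessibility: uRu, uRv, vRv
Complete open branch: countermodel on an S4-frame, so not valid in S4, nor in K, T (the same frame is also a K-frame and a T-frame).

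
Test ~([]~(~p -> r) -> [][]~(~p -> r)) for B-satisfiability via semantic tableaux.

Yes, satisfiable

1. ~([]~(~p -> r) -> [][]~(~p -> r)), 0
2. []~(~p -> r), 0
3. ~[][]~(~p -> r), 0
4. ~(~p -> r), 0
5. ~p, 0
6. ~r, 0
7. ~[]~(~p -> r), 1
8. ~(~p -> r), 1
9. ~p, 1
10. ~r, 1
11. ~p -> r, 2
12. r, 2
Accessibility: 0R0, 0R1, 1R0, 1R1, 1R2, 2R1, 2R2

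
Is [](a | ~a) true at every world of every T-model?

Tableau for the negation ~[](a | ~a):
1. ~[](a | ~a), w0
2. ~(a | ~a), w1
3. ~a, w1
4. a, w1
Accessibility: w0Rw0, w0Rw1, w1Rw1
Branch closes: a and ~a both at w1.
All branches of the negation close; one closing branch shown above.

Valid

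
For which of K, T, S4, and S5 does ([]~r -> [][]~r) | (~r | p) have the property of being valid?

T-tableau for the negation ~(([]~r -> [][]~r) | (~r | p)):
1. ~(([]~r -> [][]~r) | (~r | p)), w0
2. ~([]~r -> [][]~r), w0   [~|-rule on 1]
3. ~(~r | p), w0   [~|-rule on 1]
4. []~r, w0   [~->-rule on 2]
5. ~[][]~r, w0   [~->-rule on 2]
6. r, w0   [~|-rule on 3]
7. ~p, w0   [~|-rule on 3]
8. ~r, w0   [[]-rule on 4 via w0Rw0]
Accessibility: w0Rw0
Branch closes: r and ~r both at w0.
Every branch closes (one shown): valid in T, hence also in S4, S5 (every theorem of T is a theorem of S4 and S5).
K-tableau for the negation ~(([]~r -> [][]~r) | (~r | p)):
1. ~(([]~r -> [][]~r) | (~r | p)), w0
2. ~([]~r -> [][]~r), w0   [~|-rule on 1]
3. ~(~r | p), w0   [~|-rule on 1]
4. []~r, w0   [~->-rule on 2]
5. ~[][]~r, w0   [~->-rule on 2]
6. r, w0   [~|-rule on 3]
7. ~p, w0   [~|-rule on 3]
8. ~[]~r, w1   [~[]-rule on 5: fresh world w1, w0Rw1]
9. ~r, w1   [[]-rule on 4 via w0Rw1]
10. r, w2   [~[]-rule on 8: fresh world w2, w1Rw2]
Accessibility: w0Rw1, w1Rw2
Complete open branch: countermodel on a K-frame, so not valid in K.

T, S4, S5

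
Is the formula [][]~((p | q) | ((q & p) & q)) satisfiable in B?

1. [][]~((p | q) | ((q & p) & q)), 0
2. []~((p | q) | ((q & p) & q)), 0
3. ~((p | q) | ((q & p) & q)), 0
4. ~(p | q), 0
5. ~((q & p) & q), 0
6. ~p, 0
7. ~q, 0
Accessibility: 0R0

Satisfiable (open branch found)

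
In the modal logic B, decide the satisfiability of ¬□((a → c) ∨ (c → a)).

1. ¬□((a → c) ∨ (c → a)), u
2. ¬((a → c) ∨ (c → a)), v
3. ¬(a → c), v
4. ¬(c → a), v
5. a, v
6. ¬c, v
7. c, v
8. ¬a, v
Accessibility: uRu, uRv, vRu, vRv
Branch closes: c and ¬c both at v.
(One branch shown.) All branches close.

Unsatisfiable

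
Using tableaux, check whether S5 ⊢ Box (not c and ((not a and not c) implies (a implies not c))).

Tableau for the negation not Box (not c and ((not a and not c) implies (a implies not c))):
1. not Box (not c and ((not a and not c) implies (a implies not c))), u
2. not (not c and ((not a and not c) implies (a implies not c))), v
3. c, v
Accessibility: uRu, uRv, vRu, vRv
The negation has an open branch (countermodel exists).

Not valid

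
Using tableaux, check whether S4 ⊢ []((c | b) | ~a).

Tableau for the negation ~[]((c | b) | ~a):
1. ~[]((c | b) | ~a), u
2. ~((c | b) | ~a), v
3. ~(c | b), v
4. a, v
5. ~c, v
6. ~b, v
Accessibility: uRu, uRv, vRv
The negation has an open branch (countermodel exists).

No, not valid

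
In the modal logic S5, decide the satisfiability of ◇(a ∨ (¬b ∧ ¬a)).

Yes, satisfiable

1. ◇(a ∨ (¬b ∧ ¬a)), 0
2. a ∨ (¬b ∧ ¬a), 1
3. ¬b ∧ ¬a, 1
4. ¬b, 1
5. ¬a, 1
Accessibility: 0R0, 0R1, 1R0, 1R1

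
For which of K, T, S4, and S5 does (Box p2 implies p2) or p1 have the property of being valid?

T-tableau for the negation not ((Box p2 implies p2) or p1):
1. not ((Box p2 implies p2) or p1), u
2. not (Box p2 implies p2), u
3. not p1, u
4. Box p2, u
5. not p2, u
6. p2, u
Accessibility: uRu
Branch closes: p2 and not p2 both at u.
Every branch closes (one shown): valid in T, hence also in S4, S5 (every theorem of T is a theorem of S4 and S5).
K-tableau for the negation not ((Box p2 implies p2) or p1):
1. not ((Box p2 implies p2) or p1), u
2. not (Box p2 implies p2), u
3. not p1, u
4. Box p2, u
5. not p2, u
Complete open branch: countermodel on a K-frame, so not valid in K.

T, S4, S5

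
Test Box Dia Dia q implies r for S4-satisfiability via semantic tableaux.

Satisfiable (open branch found)

1. Box Dia Dia q implies r, u
2. r, u
Accessibility: uRu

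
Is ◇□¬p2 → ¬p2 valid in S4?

Tableau for the negation ¬(◇□¬p2 → ¬p2):
1. ¬(◇□¬p2 → ¬p2), u
2. ◇□¬p2, u
3. p2, u
4. □¬p2, v
5. ¬p2, v
Accessibility: uRu, uRv, vRv
The negation has an open branch (countermodel exists).

No, not valid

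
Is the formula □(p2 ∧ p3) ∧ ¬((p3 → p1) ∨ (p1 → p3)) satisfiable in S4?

1. □(p2 ∧ p3) ∧ ¬((p3 → p1) ∨ (p1 → p3)), 0
2. □(p2 ∧ p3), 0
3. ¬((p3 → p1) ∨ (p1 → p3)), 0
4. ¬(p3 → p1), 0
5. ¬(p1 → p3), 0
6. p3, 0
7. ¬p1, 0
8. p1, 0
9. ¬p3, 0
Accessibility: 0R0
Branch closes: p1 and ¬p1 both at 0.
(One branch shown.) All branches close.

Unsatisfiable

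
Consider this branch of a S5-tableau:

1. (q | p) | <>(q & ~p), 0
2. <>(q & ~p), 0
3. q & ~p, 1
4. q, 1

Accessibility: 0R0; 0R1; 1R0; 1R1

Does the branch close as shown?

Open

No atom appears with both signs at the same world.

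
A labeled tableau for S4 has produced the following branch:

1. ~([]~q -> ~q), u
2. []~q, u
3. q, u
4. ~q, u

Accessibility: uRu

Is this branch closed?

Yes, closed

Both q and ~q appear at u.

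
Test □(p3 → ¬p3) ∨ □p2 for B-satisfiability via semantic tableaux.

Satisfiable (open branch found)

1. □(p3 → ¬p3) ∨ □p2, w0
2. □p2, w0
3. p2, w0
Accessibility: w0Rw0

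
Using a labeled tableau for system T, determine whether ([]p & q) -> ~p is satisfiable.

1. ([]p & q) -> ~p, w0
2. ~p, w0   [->-rule on 1 (branches; this branch)]
Accessibility: w0Rw0

Satisfiable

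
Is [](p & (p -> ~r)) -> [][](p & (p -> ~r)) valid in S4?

Yes, valid

Tableau for the negation ~([](p & (p -> ~r)) -> [][](p & (p -> ~r))):
1. ~([](p & (p -> ~r)) -> [][](p & (p -> ~r))), w0
2. [](p & (p -> ~r)), w0
3. ~[][](p & (p -> ~r)), w0
4. p & (p -> ~r), w0
5. p, w0
6. p -> ~r, w0
7. ~r, w0
8. ~[](p & (p -> ~r)), w1
9. p & (p -> ~r), w1
10. p, w1
11. p -> ~r, w1
12. ~r, w1
13. ~(p & (p -> ~r)), w2
14. p & (p -> ~r), w2
15. p, w2
16. p -> ~r, w2
17. ~(p -> ~r), w2
18. r, w2
19. ~r, w2
Accessibility: w0Rw0, w0Rw1, w0Rw2, w1Rw1, w1Rw2, w2Rw2
Branch closes: r and ~r both at w2.
Every branch of the negation's tableau closes; the branch above is one of them.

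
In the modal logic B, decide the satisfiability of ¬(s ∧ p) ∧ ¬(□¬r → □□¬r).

Yes, satisfiable

1. ¬(s ∧ p) ∧ ¬(□¬r → □□¬r), w0
2. ¬(s ∧ p), w0
3. ¬(□¬r → □□¬r), w0
4. □¬r, w0
5. ¬□□¬r, w0
6. ¬r, w0
7. ¬p, w0
8. ¬□¬r, w1
9. ¬r, w1
10. r, w2
Accessibility: w0Rw0, w0Rw1, w1Rw0, w1Rw1, w1Rw2, w2Rw1, w2Rw2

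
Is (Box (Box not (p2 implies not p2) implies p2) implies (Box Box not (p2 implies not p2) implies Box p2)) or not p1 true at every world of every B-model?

Yes, valid

Tableau for the negation not ((Box (Box not (p2 implies not p2) implies p2) implies (Box Box not (p2 implies not p2) implies Box p2)) or not p1):
1. not ((Box (Box not (p2 implies not p2) implies p2) implies (Box Box not (p2 implies not p2) implies Box p2)) or not p1), 0
2. not (Box (Box not (p2 implies not p2) implies p2) implies (Box Box not (p2 implies not p2) implies Box p2)), 0   [neg-or-rule on 1]
3. p1, 0   [neg-or-rule on 1]
4. Box (Box not (p2 implies not p2) implies p2), 0   [neg-implies-rule on 2]
5. not (Box Box not (p2 implies not p2) implies Box p2), 0   [neg-implies-rule on 2]
6. Box Box not (p2 implies not p2), 0   [neg-implies-rule on 5]
7. not Box p2, 0   [neg-implies-rule on 5]
8. Box not (p2 implies not p2) implies p2, 0   [Box-rule on 4 via 0R0]
9. Box not (p2 implies not p2), 0   [Box-rule on 6 via 0R0]
10. not (p2 implies not p2), 0   [Box-rule on 9 via 0R0]
11. p2, 0   [neg-implies-rule on 10]
12. not p2, 1   [neg-Box-rule on 7: fresh world 1, 0R1]
13. Box not (p2 implies not p2) implies p2, 1   [Box-rule on 4 via 0R1]
14. Box not (p2 implies not p2), 1   [Box-rule on 6 via 0R1]
15. not (p2 implies not p2), 1   [Box-rule on 9 via 0R1]
16. p2, 1   [neg-implies-rule on 15]
Accessibility: 0R0, 0R1, 1R0, 1R1
Branch closes: p2 and not p2 both at 1.
All branches of the negation close; one closing branch shown above.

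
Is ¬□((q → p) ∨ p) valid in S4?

Invalid (countermodel exists)

Tableau for the negation □((q → p) ∨ p):
1. □((q → p) ∨ p), u
2. (q → p) ∨ p, u
3. p, u
Accessibility: uRu
The negation has an open branch (countermodel exists).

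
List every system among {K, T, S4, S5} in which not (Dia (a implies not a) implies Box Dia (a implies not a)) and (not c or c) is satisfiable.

K, T, S4

S5-tableau for the formula:
1. not (Dia (a implies not a) implies Box Dia (a implies not a)) and (not c or c), w0
2. not (Dia (a implies not a) implies Box Dia (a implies not a)), w0
3. not c or c, w0
4. Dia (a implies not a), w0
5. not Box Dia (a implies not a), w0
6. c, w0
7. a implies not a, w1
8. not a, w1
9. not Dia (a implies not a), w2
10. not (a implies not a), w0
11. a, w0
12. not (a implies not a), w1
13. a, w1
Accessibility: w0Rw0, w0Rw1, w0Rw2, w1Rw0, w1Rw1, w1Rw2, w2Rw0, w2Rw1, w2Rw2
Branch closes: a and not a both at w1.
Every branch closes (one shown): unsatisfiable in S5.
S4-tableau for the formula:
1. not (Dia (a implies not a) implies Box Dia (a implies not a)) and (not c or c), w0
2. not (Dia (a implies not a) implies Box Dia (a implies not a)), w0
3. not c or c, w0
4. Dia (a implies not a), w0
5. not Box Dia (a implies not a), w0
6. c, w0
7. a implies not a, w1
8. not a, w1
9. not Dia (a implies not a), w2
10. not (a implies not a), w2
11. a, w2
Accessibility: w0Rw0, w0Rw1, w0Rw2, w1Rw1, w2Rw2
Complete open branch: satisfiable in S4, hence also in K, T (this S4-model is also a K-model and a T-model).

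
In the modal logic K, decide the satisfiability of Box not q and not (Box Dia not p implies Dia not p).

Satisfiable

1. Box not q and not (Box Dia not p implies Dia not p), u
2. Box not q, u   [and-rule on 1]
3. not (Box Dia not p implies Dia not p), u   [and-rule on 1]
4. Box Dia not p, u   [neg-implies-rule on 3]
5. not Dia not p, u   [neg-implies-rule on 3]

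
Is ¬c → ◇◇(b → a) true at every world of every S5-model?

Not valid

Tableau for the negation ¬(¬c → ◇◇(b → a)):
1. ¬(¬c → ◇◇(b → a)), 0
2. ¬c, 0
3. ¬◇◇(b → a), 0
4. ¬◇(b → a), 0
5. ¬(b → a), 0
6. b, 0
7. ¬a, 0
Accessibility: 0R0
The negation has an open branch (countermodel exists).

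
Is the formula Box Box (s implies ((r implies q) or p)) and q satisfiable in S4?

1. Box Box (s implies ((r implies q) or p)) and q, u
2. Box Box (s implies ((r implies q) or p)), u
3. q, u
4. Box (s implies ((r implies q) or p)), u
5. s implies ((r implies q) or p), u
6. (r implies q) or p, u
7. p, u
Accessibility: uRu

Yes, satisfiable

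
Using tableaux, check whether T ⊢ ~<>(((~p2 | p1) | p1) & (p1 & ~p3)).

Invalid (countermodel exists)

Tableau for the negation <>(((~p2 | p1) | p1) & (p1 & ~p3)):
1. <>(((~p2 | p1) | p1) & (p1 & ~p3)), w0
2. ((~p2 | p1) | p1) & (p1 & ~p3), w1   [<>-rule on 1: fresh world w1, w0Rw1]
3. (~p2 | p1) | p1, w1   [&-rule on 2]
4. p1 & ~p3, w1   [&-rule on 2]
5. p1, w1   [&-rule on 4]
6. ~p3, w1   [&-rule on 4]
Accessibility: w0Rw0, w0Rw1, w1Rw1
The negation has an open branch (countermodel exists).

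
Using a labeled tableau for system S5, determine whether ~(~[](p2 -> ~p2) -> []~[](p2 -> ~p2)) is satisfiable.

Unsatisfiable (every branch closes)

1. ~(~[](p2 -> ~p2) -> []~[](p2 -> ~p2)), w0
2. ~[](p2 -> ~p2), w0
3. ~[]~[](p2 -> ~p2), w0
4. ~(p2 -> ~p2), w1
5. p2, w1
6. [](p2 -> ~p2), w2
7. p2 -> ~p2, w0
8. p2 -> ~p2, w1
9. p2 -> ~p2, w2
10. ~p2, w0
11. ~p2, w1
Accessibility: w0Rw0, w0Rw1, w0Rw2, w1Rw0, w1Rw1, w1Rw2, w2Rw0, w2Rw1, w2Rw2
Branch closes: p2 and ~p2 both at w1.
All branches of the tableau close; one closing branch shown above.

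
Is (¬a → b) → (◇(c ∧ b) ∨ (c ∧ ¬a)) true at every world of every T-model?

Not valid

Tableau for the negation ¬((¬a → b) → (◇(c ∧ b) ∨ (c ∧ ¬a))):
1. ¬((¬a → b) → (◇(c ∧ b) ∨ (c ∧ ¬a))), 0
2. ¬a → b, 0
3. ¬(◇(c ∧ b) ∨ (c ∧ ¬a)), 0
4. ¬◇(c ∧ b), 0
5. ¬(c ∧ ¬a), 0
6. ¬(c ∧ b), 0
7. b, 0
8. a, 0
9. ¬c, 0
Accessibility: 0R0
The negation has an open branch (countermodel exists).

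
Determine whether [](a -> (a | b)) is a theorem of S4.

Tableau for the negation ~[](a -> (a | b)):
1. ~[](a -> (a | b)), 0
2. ~(a -> (a | b)), 1
3. a, 1
4. ~(a | b), 1
5. ~a, 1
6. ~b, 1
Accessibility: 0R0, 0R1, 1R1
Branch closes: a and ~a both at 1.
Every branch of the negation's tableau closes; the branch above is one of them.

Valid in S4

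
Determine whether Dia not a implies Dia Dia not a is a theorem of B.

Yes, valid

Tableau for the negation not (Dia not a implies Dia Dia not a):
1. not (Dia not a implies Dia Dia not a), 0
2. Dia not a, 0   [neg-implies-rule on 1]
3. not Dia Dia not a, 0   [neg-implies-rule on 1]
4. not Dia not a, 0   [neg-Dia-rule on 3 via 0R0]
5. a, 0   [neg-Dia-rule on 4 via 0R0]
6. not a, 1   [Dia-rule on 2: fresh world 1, 0R1]
7. not Dia not a, 1   [neg-Dia-rule on 3 via 0R1]
8. a, 1   [neg-Dia-rule on 4 via 0R1]
Accessibility: 0R0, 0R1, 1R0, 1R1
Branch closes: a and not a both at 1.
All branches of the negation close; one closing branch shown above.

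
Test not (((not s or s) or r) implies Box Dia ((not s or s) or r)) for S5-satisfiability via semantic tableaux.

1. not (((not s or s) or r) implies Box Dia ((not s or s) or r)), 0
2. (not s or s) or r, 0
3. not Box Dia ((not s or s) or r), 0
4. not s or s, 0
5. s, 0
6. not Dia ((not s or s) or r), 1
7. not ((not s or s) or r), 0
8. not (not s or s), 0
9. not r, 0
10. not s, 0
Accessibility: 0R0, 0R1, 1R0, 1R1
Branch closes: s and not s both at 0.
(One branch shown.) All branches close.

Unsatisfiable (every branch closes)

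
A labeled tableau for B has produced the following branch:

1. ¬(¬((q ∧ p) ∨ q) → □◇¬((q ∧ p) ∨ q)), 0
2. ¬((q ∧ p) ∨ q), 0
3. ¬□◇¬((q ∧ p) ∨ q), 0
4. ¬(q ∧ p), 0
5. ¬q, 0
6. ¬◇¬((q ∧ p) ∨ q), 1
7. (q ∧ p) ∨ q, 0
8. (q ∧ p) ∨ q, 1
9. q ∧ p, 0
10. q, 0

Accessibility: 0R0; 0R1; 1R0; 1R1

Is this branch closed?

Both q and ¬q appear at 0.

Yes, closed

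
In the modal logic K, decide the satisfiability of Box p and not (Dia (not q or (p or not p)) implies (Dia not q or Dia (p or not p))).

1. Box p and not (Dia (not q or (p or not p)) implies (Dia not q or Dia (p or not p))), w0
2. Box p, w0
3. not (Dia (not q or (p or not p)) implies (Dia not q or Dia (p or not p))), w0
4. Dia (not q or (p or not p)), w0
5. not (Dia not q or Dia (p or not p)), w0
6. not Dia not q, w0
7. not Dia (p or not p), w0
8. not q or (p or not p), w1
9. p, w1
10. q, w1
11. not (p or not p), w1
12. not p, w1
Accessibility: w0Rw1
Branch closes: p and not p both at w1.
(One branch shown.) All branches close.

Unsatisfiable (every branch closes)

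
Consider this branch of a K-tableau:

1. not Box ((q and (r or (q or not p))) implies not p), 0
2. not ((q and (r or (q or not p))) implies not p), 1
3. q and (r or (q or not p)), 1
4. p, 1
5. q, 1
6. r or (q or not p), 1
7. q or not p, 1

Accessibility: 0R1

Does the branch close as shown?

No atom appears with both signs at the same world.

No, open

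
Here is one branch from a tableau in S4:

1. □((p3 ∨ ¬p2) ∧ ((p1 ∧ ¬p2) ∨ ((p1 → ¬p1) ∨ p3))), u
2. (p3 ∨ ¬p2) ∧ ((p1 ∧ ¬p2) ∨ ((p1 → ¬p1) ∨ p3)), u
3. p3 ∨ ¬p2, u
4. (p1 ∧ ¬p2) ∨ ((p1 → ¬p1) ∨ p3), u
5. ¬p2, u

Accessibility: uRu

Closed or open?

Not closed

There is no literal clash: for every atom and world, at most one sign appears.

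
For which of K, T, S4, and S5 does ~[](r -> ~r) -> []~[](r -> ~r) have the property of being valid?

S5-tableau for the negation ~(~[](r -> ~r) -> []~[](r -> ~r)):
1. ~(~[](r -> ~r) -> []~[](r -> ~r)), w0
2. ~[](r -> ~r), w0   [~->-rule on 1]
3. ~[]~[](r -> ~r), w0   [~->-rule on 1]
4. ~(r -> ~r), w1   [~[]-rule on 2: fresh world w1, w0Rw1]
5. r, w1   [~->-rule on 4]
6. [](r -> ~r), w2   [~[]-rule on 3: fresh world w2, w0Rw2]
7. r -> ~r, w0   [[]-rule on 6 via w2Rw0]
8. r -> ~r, w1   [[]-rule on 6 via w2Rw1]
9. r -> ~r, w2   [[]-rule on 6 via w2Rw2]
10. ~r, w0   [->-rule on 7 (branches; this branch)]
11. ~r, w1   [->-rule on 8 (branches; this branch)]
Accessibility: w0Rw0, w0Rw1, w0Rw2, w1Rw0, w1Rw1, w1Rw2, w2Rw0, w2Rw1, w2Rw2
Branch closes: r and ~r both at w1.
Every branch closes (one shown): valid in S5.
S4-tableau for the negation ~(~[](r -> ~r) -> []~[](r -> ~r)):
1. ~(~[](r -> ~r) -> []~[](r -> ~r)), w0
2. ~[](r -> ~r), w0   [~->-rule on 1]
3. ~[]~[](r -> ~r), w0   [~->-rule on 1]
4. ~(r -> ~r), w1   [~[]-rule on 2: fresh world w1, w0Rw1]
5. r, w1   [~->-rule on 4]
6. [](r -> ~r), w2   [~[]-rule on 3: fresh world w2, w0Rw2]
7. r -> ~r, w2   [[]-rule on 6 via w2Rw2]
8. ~r, w2   [->-rule on 7 (branches; this branch)]
Accessibility: w0Rw0, w0Rw1, w0Rw2, w1Rw1, w2Rw2
Complete open branch: countermodel on an S4-frame, so not valid in S4, nor in K, T (the same frame is also a K-frame and a T-frame).

S5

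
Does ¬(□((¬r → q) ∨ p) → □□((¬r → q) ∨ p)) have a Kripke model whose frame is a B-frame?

1. ¬(□((¬r → q) ∨ p) → □□((¬r → q) ∨ p)), 0
2. □((¬r → q) ∨ p), 0
3. ¬□□((¬r → q) ∨ p), 0
4. (¬r → q) ∨ p, 0
5. p, 0
6. ¬□((¬r → q) ∨ p), 1
7. (¬r → q) ∨ p, 1
8. p, 1
9. ¬((¬r → q) ∨ p), 2
10. ¬(¬r → q), 2
11. ¬p, 2
12. ¬r, 2
13. ¬q, 2
Accessibility: 0R0, 0R1, 1R0, 1R1, 1R2, 2R1, 2R2

Satisfiable (open branch found)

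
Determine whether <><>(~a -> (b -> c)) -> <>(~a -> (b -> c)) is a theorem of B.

No, not valid

Tableau for the negation ~(<><>(~a -> (b -> c)) -> <>(~a -> (b -> c))):
1. ~(<><>(~a -> (b -> c)) -> <>(~a -> (b -> c))), u
2. <><>(~a -> (b -> c)), u
3. ~<>(~a -> (b -> c)), u
4. ~(~a -> (b -> c)), u
5. ~a, u
6. ~(b -> c), u
7. b, u
8. ~c, u
9. <>(~a -> (b -> c)), v
10. ~(~a -> (b -> c)), v
11. ~a, v
12. ~(b -> c), v
13. b, v
14. ~c, v
15. ~a -> (b -> c), w
16. b -> c, w
17. c, w
Accessibility: uRu, uRv, vRu, vRv, vRw, wRv, wRw
The negation has an open branch (countermodel exists).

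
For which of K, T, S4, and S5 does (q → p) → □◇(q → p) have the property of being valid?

S4-tableau for the negation ¬((q → p) → □◇(q → p)):
1. ¬((q → p) → □◇(q → p)), 0
2. q → p, 0   [¬→-rule on 1]
3. ¬□◇(q → p), 0   [¬→-rule on 1]
4. p, 0   [→-rule on 2 (branches; this branch)]
5. ¬◇(q → p), 1   [¬□-rule on 3: fresh world 1, 0R1]
6. ¬(q → p), 1   [¬◇-rule on 5 via 1R1]
7. q, 1   [¬→-rule on 6]
8. ¬p, 1   [¬→-rule on 6]
Accessibility: 0R0, 0R1, 1R1
Complete open branch: countermodel on an S4-frame, so not valid in S4, nor in K, T (the same frame is also a K-frame and a T-frame).
S5-tableau for the negation ¬((q → p) → □◇(q → p)):
1. ¬((q → p) → □◇(q → p)), 0
2. q → p, 0   [¬→-rule on 1]
3. ¬□◇(q → p), 0   [¬→-rule on 1]
4. p, 0   [→-rule on 2 (branches; this branch)]
5. ¬◇(q → p), 1   [¬□-rule on 3: fresh world 1, 0R1]
6. ¬(q → p), 0   [¬◇-rule on 5 via 1R0]
7. q, 0   [¬→-rule on 6]
8. ¬p, 0   [¬→-rule on 6]
Accessibility: 0R0, 0R1, 1R0, 1R1
Branch closes: p and ¬p both at 0.
Every branch closes (one shown): valid in S5.

S5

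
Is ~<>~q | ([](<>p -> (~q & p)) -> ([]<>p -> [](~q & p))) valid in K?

Tableau for the negation ~(~<>~q | ([](<>p -> (~q & p)) -> ([]<>p -> [](~q & p)))):
1. ~(~<>~q | ([](<>p -> (~q & p)) -> ([]<>p -> [](~q & p)))), 0
2. <>~q, 0
3. ~([](<>p -> (~q & p)) -> ([]<>p -> [](~q & p))), 0
4. [](<>p -> (~q & p)), 0
5. ~([]<>p -> [](~q & p)), 0
6. []<>p, 0
7. ~[](~q & p), 0
8. ~q, 1
9. <>p -> (~q & p), 1
10. <>p, 1
11. ~q & p, 1
12. p, 1
13. ~(~q & p), 2
14. <>p -> (~q & p), 2
15. <>p, 2
16. ~p, 2
17. ~<>p, 2
18. p, 3
19. p, 4
20. ~p, 4
Accessibility: 0R1, 0R2, 1R3, 2R4
Branch closes: p and ~p both at 4.
All branches of the negation close; one closing branch shown above.

Valid in K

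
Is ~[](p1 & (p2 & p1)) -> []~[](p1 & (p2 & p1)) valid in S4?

Invalid (countermodel exists)

Tableau for the negation ~(~[](p1 & (p2 & p1)) -> []~[](p1 & (p2 & p1))):
1. ~(~[](p1 & (p2 & p1)) -> []~[](p1 & (p2 & p1))), 0
2. ~[](p1 & (p2 & p1)), 0
3. ~[]~[](p1 & (p2 & p1)), 0
4. ~(p1 & (p2 & p1)), 1
5. ~(p2 & p1), 1
6. ~p1, 1
7. [](p1 & (p2 & p1)), 2
8. p1 & (p2 & p1), 2
9. p1, 2
10. p2 & p1, 2
11. p2, 2
Accessibility: 0R0, 0R1, 0R2, 1R1, 2R2
The negation has an open branch (countermodel exists).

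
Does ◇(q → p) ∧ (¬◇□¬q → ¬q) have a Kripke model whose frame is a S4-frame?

Satisfiable (open branch found)

1. ◇(q → p) ∧ (¬◇□¬q → ¬q), w0
2. ◇(q → p), w0
3. ¬◇□¬q → ¬q, w0
4. ¬q, w0
5. q → p, w1
6. p, w1
Accessibility: w0Rw0, w0Rw1, w1Rw1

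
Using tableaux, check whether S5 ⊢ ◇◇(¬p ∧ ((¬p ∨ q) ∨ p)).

No, not valid

Tableau for the negation ¬◇◇(¬p ∧ ((¬p ∨ q) ∨ p)):
1. ¬◇◇(¬p ∧ ((¬p ∨ q) ∨ p)), u
2. ¬◇(¬p ∧ ((¬p ∨ q) ∨ p)), u
3. ¬(¬p ∧ ((¬p ∨ q) ∨ p)), u
4. p, u
Accessibility: uRu
The negation has an open branch (countermodel exists).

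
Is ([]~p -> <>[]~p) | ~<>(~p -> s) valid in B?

Valid in B

Tableau for the negation ~(([]~p -> <>[]~p) | ~<>(~p -> s)):
1. ~(([]~p -> <>[]~p) | ~<>(~p -> s)), u
2. ~([]~p -> <>[]~p), u
3. <>(~p -> s), u
4. []~p, u
5. ~<>[]~p, u
6. ~p, u
7. ~[]~p, u
8. ~p -> s, v
9. ~p, v
10. ~[]~p, v
11. s, v
12. p, w
13. ~p, w
Accessibility: uRu, uRv, uRw, vRu, vRv, wRu, wRw
Branch closes: p and ~p both at w.
Every branch of the negation's tableau closes; the branch above is one of them.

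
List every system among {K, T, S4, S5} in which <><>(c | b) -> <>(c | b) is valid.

T-tableau for the negation ~(<><>(c | b) -> <>(c | b)):
1. ~(<><>(c | b) -> <>(c | b)), w0
2. <><>(c | b), w0
3. ~<>(c | b), w0
4. ~(c | b), w0
5. ~c, w0
6. ~b, w0
7. <>(c | b), w1
8. ~(c | b), w1
9. ~c, w1
10. ~b, w1
11. c | b, w2
12. b, w2
Accessibility: w0Rw0, w0Rw1, w1Rw1, w1Rw2, w2Rw2
Complete open branch: countermodel on a T-frame, so not valid in T, nor in K (the same frame is also a K-frame).
S4-tableau for the negation ~(<><>(c | b) -> <>(c | b)):
1. ~(<><>(c | b) -> <>(c | b)), w0
2. <><>(c | b), w0
3. ~<>(c | b), w0
4. ~(c | b), w0
5. ~c, w0
6. ~b, w0
7. <>(c | b), w1
8. ~(c | b), w1
9. ~c, w1
10. ~b, w1
11. c | b, w2
12. ~(c | b), w2
13. ~c, w2
14. ~b, w2
15. b, w2
Accessibility: w0Rw0, w0Rw1, w0Rw2, w1Rw1, w1Rw2, w2Rw2
Branch closes: b and ~b both at w2.
Every branch closes (one shown): valid in S4, hence also in S5 (every theorem of S4 is a theorem of S5).

S4, S5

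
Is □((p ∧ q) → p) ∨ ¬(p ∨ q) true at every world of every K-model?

Valid in K

Tableau for the negation ¬(□((p ∧ q) → p) ∨ ¬(p ∨ q)):
1. ¬(□((p ∧ q) → p) ∨ ¬(p ∨ q)), 0
2. ¬□((p ∧ q) → p), 0
3. p ∨ q, 0
4. q, 0
5. ¬((p ∧ q) → p), 1
6. p ∧ q, 1
7. ¬p, 1
8. p, 1
9. q, 1
Accessibility: 0R1
Branch closes: p and ¬p both at 1.
All branches of the negation close; one closing branch shown above.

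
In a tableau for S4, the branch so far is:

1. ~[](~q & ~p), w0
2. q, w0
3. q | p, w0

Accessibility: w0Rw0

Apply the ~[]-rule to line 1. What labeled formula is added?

a fresh world w1 with w0Rw1, and ~(~q & ~p) at w1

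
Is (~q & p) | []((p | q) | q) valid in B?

No, not valid

Tableau for the negation ~((~q & p) | []((p | q) | q)):
1. ~((~q & p) | []((p | q) | q)), w0
2. ~(~q & p), w0
3. ~[]((p | q) | q), w0
4. ~p, w0
5. ~((p | q) | q), w1
6. ~(p | q), w1
7. ~q, w1
8. ~p, w1
Accessibility: w0Rw0, w0Rw1, w1Rw0, w1Rw1
The negation has an open branch (countermodel exists).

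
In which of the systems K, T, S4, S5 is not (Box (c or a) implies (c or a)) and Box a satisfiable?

K

T-tableau for the formula:
1. not (Box (c or a) implies (c or a)) and Box a, w0
2. not (Box (c or a) implies (c or a)), w0   [and-rule on 1]
3. Box a, w0   [and-rule on 1]
4. Box (c or a), w0   [neg-implies-rule on 2]
5. not (c or a), w0   [neg-implies-rule on 2]
6. not c, w0   [neg-or-rule on 5]
7. not a, w0   [neg-or-rule on 5]
8. a, w0   [Box-rule on 3 via w0Rw0]
Accessibility: w0Rw0
Branch closes: a and not a both at w0.
Every branch closes (one shown): unsatisfiable in T, hence also in S4, S5 (every S4/S5-frame is a T-frame).
K-tableau for the formula:
1. not (Box (c or a) implies (c or a)) and Box a, w0
2. not (Box (c or a) implies (c or a)), w0   [and-rule on 1]
3. Box a, w0   [and-rule on 1]
4. Box (c or a), w0   [neg-implies-rule on 2]
5. not (c or a), w0   [neg-implies-rule on 2]
6. not c, w0   [neg-or-rule on 5]
7. not a, w0   [neg-or-rule on 5]
Complete open branch: satisfiable in K.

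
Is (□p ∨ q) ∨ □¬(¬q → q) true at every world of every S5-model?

Tableau for the negation ¬((□p ∨ q) ∨ □¬(¬q → q)):
1. ¬((□p ∨ q) ∨ □¬(¬q → q)), 0
2. ¬(□p ∨ q), 0
3. ¬□¬(¬q → q), 0
4. ¬□p, 0
5. ¬q, 0
6. ¬q → q, 1
7. q, 1
8. ¬p, 2
Accessibility: 0R0, 0R1, 0R2, 1R0, 1R1, 1R2, 2R0, 2R1, 2R2
The negation has an open branch (countermodel exists).

Not valid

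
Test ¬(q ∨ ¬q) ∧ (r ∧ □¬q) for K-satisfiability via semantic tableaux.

1. ¬(q ∨ ¬q) ∧ (r ∧ □¬q), u
2. ¬(q ∨ ¬q), u   [∧-rule on 1]
3. r ∧ □¬q, u   [∧-rule on 1]
4. ¬q, u   [¬∨-rule on 2]
5. q, u   [¬∨-rule on 2]
Branch closes: q and ¬q both at u.
Every branch closes; the branch above is one of them.

Unsatisfiable (every branch closes)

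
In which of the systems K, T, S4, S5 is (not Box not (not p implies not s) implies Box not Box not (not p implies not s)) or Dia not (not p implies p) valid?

T, S4, S5

T-tableau for the negation not ((not Box not (not p implies not s) implies Box not Box not (not p implies not s)) or Dia not (not p implies p)):
1. not ((not Box not (not p implies not s) implies Box not Box not (not p implies not s)) or Dia not (not p implies p)), u
2. not (not Box not (not p implies not s) implies Box not Box not (not p implies not s)), u
3. not Dia not (not p implies p), u
4. not Box not (not p implies not s), u
5. not Box not Box not (not p implies not s), u
6. not p implies p, u
7. p, u
8. not p implies not s, v
9. not p implies p, v
10. not s, v
11. p, v
12. Box not (not p implies not s), w
13. not p implies p, w
14. not (not p implies not s), w
15. not p, w
16. s, w
17. p, w
Accessibility: uRu, uRv, uRw, vRv, wRw
Branch closes: p and not p both at w.
Every branch closes (one shown): valid in T, hence also in S4, S5 (every theorem of T is a theorem of S4 and S5).
K-tableau for the negation not ((not Box not (not p implies not s) implies Box not Box not (not p implies not s)) or Dia not (not p implies p)):
1. not ((not Box not (not p implies not s) implies Box not Box not (not p implies not s)) or Dia not (not p implies p)), u
2. not (not Box not (not p implies not s) implies Box not Box not (not p implies not s)), u
3. not Dia not (not p implies p), u
4. not Box not (not p implies not s), u
5. not Box not Box not (not p implies not s), u
6. not p implies not s, v
7. not p implies p, v
8. not s, v
9. p, v
10. Box not (not p implies not s), w
11. not p implies p, w
12. p, w
Accessibility: uRv, uRw
Complete open branch: countermodel on a K-frame, so not valid in K.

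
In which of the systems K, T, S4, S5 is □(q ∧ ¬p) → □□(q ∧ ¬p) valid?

S4, S5

S4-tableau for the negation ¬(□(q ∧ ¬p) → □□(q ∧ ¬p)):
1. ¬(□(q ∧ ¬p) → □□(q ∧ ¬p)), w0
2. □(q ∧ ¬p), w0
3. ¬□□(q ∧ ¬p), w0
4. q ∧ ¬p, w0
5. q, w0
6. ¬p, w0
7. ¬□(q ∧ ¬p), w1
8. q ∧ ¬p, w1
9. q, w1
10. ¬p, w1
11. ¬(q ∧ ¬p), w2
12. q ∧ ¬p, w2
13. q, w2
14. ¬p, w2
15. p, w2
Accessibility: w0Rw0, w0Rw1, w0Rw2, w1Rw1, w1Rw2, w2Rw2
Branch closes: p and ¬p both at w2.
Every branch closes (one shown): valid in S4, hence also in S5 (every theorem of S4 is a theorem of S5).
T-tableau for the negation ¬(□(q ∧ ¬p) → □□(q ∧ ¬p)):
1. ¬(□(q ∧ ¬p) → □□(q ∧ ¬p)), w0
2. □(q ∧ ¬p), w0
3. ¬□□(q ∧ ¬p), w0
4. q ∧ ¬p, w0
5. q, w0
6. ¬p, w0
7. ¬□(q ∧ ¬p), w1
8. q ∧ ¬p, w1
9. q, w1
10. ¬p, w1
11. ¬(q ∧ ¬p), w2
12. p, w2
Accessibility: w0Rw0, w0Rw1, w1Rw1, w1Rw2, w2Rw2
Complete open branch: countermodel on a T-frame, so not valid in T, nor in K (the same frame is also a K-frame).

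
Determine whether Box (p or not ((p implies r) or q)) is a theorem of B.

Tableau for the negation not Box (p or not ((p implies r) or q)):
1. not Box (p or not ((p implies r) or q)), u
2. not (p or not ((p implies r) or q)), v
3. not p, v
4. (p implies r) or q, v
5. q, v
Accessibility: uRu, uRv, vRu, vRv
The negation has an open branch (countermodel exists).

Not valid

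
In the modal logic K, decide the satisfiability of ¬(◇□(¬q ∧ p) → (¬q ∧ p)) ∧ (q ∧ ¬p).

1. ¬(◇□(¬q ∧ p) → (¬q ∧ p)) ∧ (q ∧ ¬p), w0
2. ¬(◇□(¬q ∧ p) → (¬q ∧ p)), w0   [∧-rule on 1]
3. q ∧ ¬p, w0   [∧-rule on 1]
4. ◇□(¬q ∧ p), w0   [¬→-rule on 2]
5. ¬(¬q ∧ p), w0   [¬→-rule on 2]
6. q, w0   [∧-rule on 3]
7. ¬p, w0   [∧-rule on 3]
8. □(¬q ∧ p), w1   [◇-rule on 4: fresh world w1, w0Rw1]
Accessibility: w0Rw1

Satisfiable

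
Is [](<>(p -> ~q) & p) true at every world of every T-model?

Invalid (countermodel exists)

Tableau for the negation ~[](<>(p -> ~q) & p):
1. ~[](<>(p -> ~q) & p), u
2. ~(<>(p -> ~q) & p), v
3. ~p, v
Accessibility: uRu, uRv, vRv
The negation has an open branch (countermodel exists).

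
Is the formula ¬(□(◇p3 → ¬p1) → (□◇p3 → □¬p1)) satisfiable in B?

1. ¬(□(◇p3 → ¬p1) → (□◇p3 → □¬p1)), 0
2. □(◇p3 → ¬p1), 0   [¬→-rule on 1]
3. ¬(□◇p3 → □¬p1), 0   [¬→-rule on 1]
4. □◇p3, 0   [¬→-rule on 3]
5. ¬□¬p1, 0   [¬→-rule on 3]
6. ◇p3 → ¬p1, 0   [□-rule on 2 via 0R0]
7. ◇p3, 0   [□-rule on 4 via 0R0]
8. ¬p1, 0   [→-rule on 6 (branches; this branch)]
9. p1, 1   [¬□-rule on 5: fresh world 1, 0R1]
10. ◇p3 → ¬p1, 1   [□-rule on 2 via 0R1]
11. ◇p3, 1   [□-rule on 4 via 0R1]
12. ¬◇p3, 1   [→-rule on 10 (branches; this branch)]
13. ¬p3, 0   [¬◇-rule on 12 via 1R0]
14. ¬p3, 1   [¬◇-rule on 12 via 1R1]
15. p3, 2   [◇-rule on 7: fresh world 2, 0R2]
16. ◇p3 → ¬p1, 2   [□-rule on 2 via 0R2]
17. ◇p3, 2   [□-rule on 4 via 0R2]
18. ¬p1, 2   [→-rule on 16 (branches; this branch)]
19. p3, 3   [◇-rule on 11: fresh world 3, 1R3]
20. ¬p3, 3   [¬◇-rule on 12 via 1R3]
Accessibility: 0R0, 0R1, 0R2, 1R0, 1R1, 1R3, 2R0, 2R2, 3R1, 3R3
Branch closes: p3 and ¬p3 both at 3.
All branches of the tableau close; one closing branch shown above.

Unsatisfiable (every branch closes)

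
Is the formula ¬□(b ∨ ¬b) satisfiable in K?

Unsatisfiable (every branch closes)

1. ¬□(b ∨ ¬b), 0
2. ¬(b ∨ ¬b), 1   [¬□-rule on 1: fresh world 1, 0R1]
3. ¬b, 1   [¬∨-rule on 2]
4. b, 1   [¬∨-rule on 2]
Accessibility: 0R1
Branch closes: b and ¬b both at 1.
All branches of the tableau close; one closing branch shown above.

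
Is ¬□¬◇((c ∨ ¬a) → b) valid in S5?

No, not valid

Tableau for the negation □¬◇((c ∨ ¬a) → b):
1. □¬◇((c ∨ ¬a) → b), 0
2. ¬◇((c ∨ ¬a) → b), 0   [□-rule on 1 via 0R0]
3. ¬((c ∨ ¬a) → b), 0   [¬◇-rule on 2 via 0R0]
4. c ∨ ¬a, 0   [¬→-rule on 3]
5. ¬b, 0   [¬→-rule on 3]
6. ¬a, 0   [∨-rule on 4 (branches; this branch)]
Accessibility: 0R0
The negation has an open branch (countermodel exists).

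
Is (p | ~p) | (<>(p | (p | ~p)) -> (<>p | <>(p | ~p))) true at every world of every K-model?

Yes, valid

Tableau for the negation ~((p | ~p) | (<>(p | (p | ~p)) -> (<>p | <>(p | ~p)))):
1. ~((p | ~p) | (<>(p | (p | ~p)) -> (<>p | <>(p | ~p)))), 0
2. ~(p | ~p), 0
3. ~(<>(p | (p | ~p)) -> (<>p | <>(p | ~p))), 0
4. ~p, 0
5. p, 0
Branch closes: p and ~p both at 0.
Every branch of the negation's tableau closes; the branch above is one of them.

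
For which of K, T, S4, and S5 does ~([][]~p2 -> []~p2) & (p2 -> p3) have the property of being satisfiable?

K

T-tableau for the formula:
1. ~([][]~p2 -> []~p2) & (p2 -> p3), 0
2. ~([][]~p2 -> []~p2), 0
3. p2 -> p3, 0
4. [][]~p2, 0
5. ~[]~p2, 0
6. []~p2, 0
7. ~p2, 0
8. p3, 0
9. p2, 1
10. []~p2, 1
11. ~p2, 1
Accessibility: 0R0, 0R1, 1R1
Branch closes: p2 and ~p2 both at 1.
Every branch closes (one shown): unsatisfiable in T, hence also in S4, S5 (every S4/S5-frame is a T-frame).
K-tableau for the formula:
1. ~([][]~p2 -> []~p2) & (p2 -> p3), 0
2. ~([][]~p2 -> []~p2), 0
3. p2 -> p3, 0
4. [][]~p2, 0
5. ~[]~p2, 0
6. p3, 0
7. p2, 1
8. []~p2, 1
Accessibility: 0R1
Complete open branch: satisfiable in K.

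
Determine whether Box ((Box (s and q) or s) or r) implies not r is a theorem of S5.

Tableau for the negation not (Box ((Box (s and q) or s) or r) implies not r):
1. not (Box ((Box (s and q) or s) or r) implies not r), 0
2. Box ((Box (s and q) or s) or r), 0   [neg-implies-rule on 1]
3. r, 0   [neg-implies-rule on 1]
4. (Box (s and q) or s) or r, 0   [Box-rule on 2 via 0R0]
Accessibility: 0R0
The negation has an open branch (countermodel exists).

Invalid (countermodel exists)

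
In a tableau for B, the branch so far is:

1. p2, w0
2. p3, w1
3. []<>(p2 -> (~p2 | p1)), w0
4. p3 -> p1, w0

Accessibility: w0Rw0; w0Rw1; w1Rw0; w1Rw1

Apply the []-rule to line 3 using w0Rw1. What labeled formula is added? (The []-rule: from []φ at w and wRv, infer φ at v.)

<>(p2 -> (~p2 | p1)), w1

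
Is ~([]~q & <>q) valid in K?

Valid in K

Tableau for the negation []~q & <>q:
1. []~q & <>q, 0
2. []~q, 0
3. <>q, 0
4. q, 1
5. ~q, 1
Accessibility: 0R1
Branch closes: q and ~q both at 1.
Every branch of the negation's tableau closes; the branch above is one of them.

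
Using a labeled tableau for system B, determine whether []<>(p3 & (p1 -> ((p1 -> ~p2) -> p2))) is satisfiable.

Satisfiable (open branch found)

1. []<>(p3 & (p1 -> ((p1 -> ~p2) -> p2))), w0
2. <>(p3 & (p1 -> ((p1 -> ~p2) -> p2))), w0
3. p3 & (p1 -> ((p1 -> ~p2) -> p2)), w1
4. p3, w1
5. p1 -> ((p1 -> ~p2) -> p2), w1
6. <>(p3 & (p1 -> ((p1 -> ~p2) -> p2))), w1
7. (p1 -> ~p2) -> p2, w1
8. p2, w1
9. p3 & (p1 -> ((p1 -> ~p2) -> p2)), w2
10. p3, w2
11. p1 -> ((p1 -> ~p2) -> p2), w2
12. (p1 -> ~p2) -> p2, w2
13. p2, w2
Accessibility: w0Rw0, w0Rw1, w1Rw0, w1Rw1, w1Rw2, w2Rw1, w2Rw2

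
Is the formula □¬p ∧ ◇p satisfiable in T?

1. □¬p ∧ ◇p, u
2. □¬p, u
3. ◇p, u
4. ¬p, u
5. p, v
6. ¬p, v
Accessibility: uRu, uRv, vRv
Branch closes: p and ¬p both at v.
(One branch shown.) All branches close.

No, unsatisfiable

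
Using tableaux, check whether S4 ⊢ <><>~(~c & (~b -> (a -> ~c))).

Not valid

Tableau for the negation ~<><>~(~c & (~b -> (a -> ~c))):
1. ~<><>~(~c & (~b -> (a -> ~c))), w0
2. ~<>~(~c & (~b -> (a -> ~c))), w0   [~<>-rule on 1 via w0Rw0]
3. ~c & (~b -> (a -> ~c)), w0   [~<>-rule on 2 via w0Rw0]
4. ~c, w0   [&-rule on 3]
5. ~b -> (a -> ~c), w0   [&-rule on 3]
6. a -> ~c, w0   [->-rule on 5 (branches; this branch)]
Accessibility: w0Rw0
The negation has an open branch (countermodel exists).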